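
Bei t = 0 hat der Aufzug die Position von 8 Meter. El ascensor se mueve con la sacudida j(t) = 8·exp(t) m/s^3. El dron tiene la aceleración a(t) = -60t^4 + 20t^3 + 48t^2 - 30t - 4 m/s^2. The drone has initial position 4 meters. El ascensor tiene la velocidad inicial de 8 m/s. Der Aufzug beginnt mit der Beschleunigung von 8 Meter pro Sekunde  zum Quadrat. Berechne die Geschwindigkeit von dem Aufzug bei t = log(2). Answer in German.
Ausgehend von dem Ruck j(t) = 8·exp(t), nehmen wir 2 Integrale. Durch Integration von dem Ruck und Verwendung der Anfangsbedingung a(0) = 8, erhalten wir a(t) = 8·exp(t). Durch Integration von der Beschleunigung und Verwendung der Anfangsbedingung v(0) = 8, erhalten wir v(t) = 8·exp(t). Wir haben die Geschwindigkeit v(t) = 8·exp(t). Durch Einsetzen von t = log(2): v(log(2)) = 16.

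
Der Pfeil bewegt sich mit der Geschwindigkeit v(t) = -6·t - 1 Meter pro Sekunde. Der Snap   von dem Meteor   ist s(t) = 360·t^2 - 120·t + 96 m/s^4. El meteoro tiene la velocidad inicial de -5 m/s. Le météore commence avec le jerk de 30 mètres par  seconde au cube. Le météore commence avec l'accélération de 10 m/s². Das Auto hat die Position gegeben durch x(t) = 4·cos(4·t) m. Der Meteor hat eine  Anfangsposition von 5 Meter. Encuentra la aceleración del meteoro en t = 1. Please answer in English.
To solve this, we need to take 2 antiderivatives of our snap equation s(t) = 360·t^2 - 120·t + 96. The integral of snap, with j(0) = 30, gives jerk: j(t) = 120·t^3 - 60·t^2 + 96·t + 30. The antiderivative of jerk is acceleration. Using a(0) = 10, we get a(t) = 30·t^4 - 20·t^3 + 48·t^2 + 30·t + 10. From the given acceleration equation a(t) = 30·t^4 - 20·t^3 + 48·t^2 + 30·t + 10, we substitute t = 1 to get a = 98.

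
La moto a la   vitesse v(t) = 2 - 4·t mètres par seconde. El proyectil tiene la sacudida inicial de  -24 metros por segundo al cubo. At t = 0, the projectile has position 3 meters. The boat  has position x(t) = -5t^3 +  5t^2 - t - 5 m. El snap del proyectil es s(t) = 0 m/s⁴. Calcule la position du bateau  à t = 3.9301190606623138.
Nous avons la position x(t) = -5·t^3 + 5·t^2 - t - 5. En substituant t = 3.9301190606623138: x(3.9301190606623138) = -235.220808941757.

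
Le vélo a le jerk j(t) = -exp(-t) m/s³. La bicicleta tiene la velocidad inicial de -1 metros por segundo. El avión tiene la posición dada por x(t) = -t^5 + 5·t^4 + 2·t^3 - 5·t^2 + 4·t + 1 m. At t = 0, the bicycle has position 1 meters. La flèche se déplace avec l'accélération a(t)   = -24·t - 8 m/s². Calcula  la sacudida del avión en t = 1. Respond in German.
Ausgehend von der Position x(t) = -t^5 + 5·t^4 + 2·t^3 - 5·t^2 + 4·t + 1, nehmen wir 3 Ableitungen. Mit d/dt von x(t) finden wir v(t) = -5·t^4 + 20·t^3 + 6·t^2 - 10·t + 4. Mit d/dt von v(t) finden wir a(t) = -20·t^3 + 60·t^2 + 12·t - 10. Die Ableitung von der Beschleunigung ergibt den Ruck: j(t) = -60·t^2 + 120·t + 12. Mit j(t) = -60·t^2 + 120·t + 12 und Einsetzen von t = 1, finden wir j = 72.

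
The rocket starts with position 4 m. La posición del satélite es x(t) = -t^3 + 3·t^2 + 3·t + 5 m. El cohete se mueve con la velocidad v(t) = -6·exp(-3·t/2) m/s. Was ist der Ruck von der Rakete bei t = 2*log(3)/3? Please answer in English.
To solve this, we need to take 2 derivatives of our velocity equation v(t) = -6·exp(-3·t/2). Taking d/dt of v(t), we find a(t) = 9·exp(-3·t/2). Differentiating acceleration, we get jerk: j(t) = -27·exp(-3·t/2)/2. From the given jerk equation j(t) = -27·exp(-3·t/2)/2, we substitute t = 2*log(3)/3 to get j = -9/2.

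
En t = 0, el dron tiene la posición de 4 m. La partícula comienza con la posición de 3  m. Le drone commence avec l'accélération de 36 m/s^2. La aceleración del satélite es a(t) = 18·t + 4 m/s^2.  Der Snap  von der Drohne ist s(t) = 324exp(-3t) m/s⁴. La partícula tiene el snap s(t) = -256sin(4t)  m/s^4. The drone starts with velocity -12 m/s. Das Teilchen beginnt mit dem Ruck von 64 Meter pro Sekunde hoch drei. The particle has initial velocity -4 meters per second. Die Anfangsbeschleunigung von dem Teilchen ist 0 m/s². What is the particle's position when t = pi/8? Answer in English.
To find the answer, we compute 4 antiderivatives of s(t) = -256·sin(4·t). Integrating snap and using the initial condition j(0) = 64, we get j(t) = 64·cos(4·t). Taking ∫j(t)dt and applying a(0) = 0, we find a(t) = 16·sin(4·t). The integral of acceleration is velocity. Using v(0) = -4, we get v(t) = -4·cos(4·t). Integrating velocity and using the initial condition x(0) = 3, we get x(t) = 3 - sin(4·t). From the given position equation x(t) = 3 - sin(4·t), we substitute t = pi/8 to get x = 2.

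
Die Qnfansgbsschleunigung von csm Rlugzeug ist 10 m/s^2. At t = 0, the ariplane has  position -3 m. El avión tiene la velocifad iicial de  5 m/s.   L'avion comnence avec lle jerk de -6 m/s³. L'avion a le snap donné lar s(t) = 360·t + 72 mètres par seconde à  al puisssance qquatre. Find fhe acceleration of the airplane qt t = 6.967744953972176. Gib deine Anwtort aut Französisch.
Nous devons trouver l'intégrale de notre équation du snap s(t) = 360·t + 72 2 fois. En intégrant le snap et en utilisant la condition initiale j(0) = -6, nous obtenons j(t) = 180·t^2 + 72·t - 6. L'intégrale du jerk est l'accélération. En utilisant a(0) = 10, nous obtenons a(t) = 60·t^3 + 36·t^2 - 6·t + 10. De l'équation de l'accélération a(t) = 60·t^3 + 36·t^2 - 6·t + 10, nous substituons t = 6.967744953972176 pour obtenir a = 22012.7938104875.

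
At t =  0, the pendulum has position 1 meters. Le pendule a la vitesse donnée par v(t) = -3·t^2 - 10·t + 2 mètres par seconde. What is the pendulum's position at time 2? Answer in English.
We must find the antiderivative of our velocity equation v(t) = -3·t^2 - 10·t + 2 1 time. Taking ∫v(t)dt and applying x(0) = 1, we find x(t) = -t^3 - 5·t^2 + 2·t + 1. From the given position equation x(t) = -t^3 - 5·t^2 + 2·t + 1, we substitute t = 2 to get x = -23.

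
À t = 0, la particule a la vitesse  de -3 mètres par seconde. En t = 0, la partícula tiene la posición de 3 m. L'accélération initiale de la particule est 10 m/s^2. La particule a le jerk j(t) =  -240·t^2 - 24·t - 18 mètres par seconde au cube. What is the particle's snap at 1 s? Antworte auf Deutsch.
Um dies zu lösen, müssen wir 1 Ableitung unserer Gleichung für den Ruck j(t) = -240·t^2 - 24·t - 18 nehmen. Die Ableitung von dem Ruck ergibt den Snap: s(t) = -480·t - 24. Aus der Gleichung für den Snap s(t) = -480·t - 24, setzen wir t = 1 ein und erhalten s = -504.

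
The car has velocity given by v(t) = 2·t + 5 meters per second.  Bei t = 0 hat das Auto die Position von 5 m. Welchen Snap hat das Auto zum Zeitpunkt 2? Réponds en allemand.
Um dies zu lösen, müssen wir 3 Ableitungen unserer Gleichung für die Geschwindigkeit v(t) = 2·t + 5 nehmen. Durch Ableiten von der Geschwindigkeit erhalten wir die Beschleunigung: a(t) = 2. Durch Ableiten von der Beschleunigung erhalten wir den Ruck: j(t) = 0. Mit d/dt von j(t) finden wir s(t) = 0. Mit s(t) = 0 und Einsetzen von t = 2, finden wir s = 0.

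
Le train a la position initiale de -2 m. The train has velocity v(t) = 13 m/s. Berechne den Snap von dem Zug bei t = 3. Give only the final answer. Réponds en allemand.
Bei t = 3, s = 0.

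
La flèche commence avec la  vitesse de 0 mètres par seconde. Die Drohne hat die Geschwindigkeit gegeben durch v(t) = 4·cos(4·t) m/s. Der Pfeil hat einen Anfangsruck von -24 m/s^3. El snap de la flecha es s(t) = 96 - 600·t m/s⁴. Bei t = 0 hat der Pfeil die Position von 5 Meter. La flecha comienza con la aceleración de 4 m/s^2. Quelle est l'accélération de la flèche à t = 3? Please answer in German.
Ausgehend von dem Snap s(t) = 96 - 600·t, nehmen wir 2 Integrale. Die Stammfunktion von dem Snap ist der Ruck. Mit j(0) = -24 erhalten wir j(t) = -300·t^2 + 96·t - 24. Mit ∫j(t)dt und Anwendung von a(0) = 4, finden wir a(t) = -100·t^3 + 48·t^2 - 24·t + 4. Aus der Gleichung für die Beschleunigung a(t) = -100·t^3 + 48·t^2 - 24·t + 4, setzen wir t = 3 ein und erhalten a = -2336.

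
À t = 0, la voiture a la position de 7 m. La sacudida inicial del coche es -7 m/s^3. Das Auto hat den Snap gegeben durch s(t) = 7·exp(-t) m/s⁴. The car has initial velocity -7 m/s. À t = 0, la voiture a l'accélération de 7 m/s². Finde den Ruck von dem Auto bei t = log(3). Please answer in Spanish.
Partiendo del snap s(t) = 7·exp(-t), tomamos 1 antiderivada. La antiderivada del snap, con j(0) = -7, da la sacudida: j(t) = -7·exp(-t). Usando j(t) = -7·exp(-t) y sustituyendo t = log(3), encontramos j = -7/3.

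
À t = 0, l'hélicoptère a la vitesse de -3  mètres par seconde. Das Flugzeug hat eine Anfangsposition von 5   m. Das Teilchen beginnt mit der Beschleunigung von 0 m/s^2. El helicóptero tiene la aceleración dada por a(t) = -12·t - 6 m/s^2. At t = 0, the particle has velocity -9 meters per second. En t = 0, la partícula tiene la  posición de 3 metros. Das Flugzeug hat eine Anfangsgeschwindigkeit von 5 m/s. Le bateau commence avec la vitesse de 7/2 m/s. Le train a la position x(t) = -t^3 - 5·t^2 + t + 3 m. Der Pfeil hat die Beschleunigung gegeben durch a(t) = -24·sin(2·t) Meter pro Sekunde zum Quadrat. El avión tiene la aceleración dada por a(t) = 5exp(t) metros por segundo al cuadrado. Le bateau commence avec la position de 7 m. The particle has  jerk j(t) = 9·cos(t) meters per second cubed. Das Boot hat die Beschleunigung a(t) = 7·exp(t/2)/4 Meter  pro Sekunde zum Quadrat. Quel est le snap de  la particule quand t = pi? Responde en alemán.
Um dies zu lösen, müssen wir 1 Ableitung unserer Gleichung für den Ruck j(t) = 9·cos(t) nehmen. Durch Ableiten von dem Ruck erhalten wir den Snap: s(t) = -9·sin(t). Wir haben den Snap s(t) = -9·sin(t). Durch Einsetzen von t = pi: s(pi) = 0.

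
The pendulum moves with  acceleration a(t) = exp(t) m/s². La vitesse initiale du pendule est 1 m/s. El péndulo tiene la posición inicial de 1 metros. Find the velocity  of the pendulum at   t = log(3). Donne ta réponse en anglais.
To solve this, we need to take 1 antiderivative of our acceleration equation a(t) = exp(t). Taking ∫a(t)dt and applying v(0) = 1, we find v(t) = exp(t). Using v(t) = exp(t) and substituting t = log(3), we find v = 3.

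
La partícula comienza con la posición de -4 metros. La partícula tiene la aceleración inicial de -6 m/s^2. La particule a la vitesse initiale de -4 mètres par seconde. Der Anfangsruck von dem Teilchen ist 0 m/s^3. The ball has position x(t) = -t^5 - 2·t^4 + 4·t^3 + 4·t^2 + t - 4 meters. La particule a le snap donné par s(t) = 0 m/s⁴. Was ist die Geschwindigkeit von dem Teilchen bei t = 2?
Um dies zu lösen, müssen wir 3 Stammfunktionen unserer Gleichung für den Snap s(t) = 0 finden. Das Integral von dem Snap, mit j(0) = 0, ergibt den Ruck: j(t) = 0. Die Stammfunktion von dem Ruck, mit a(0) = -6, ergibt die Beschleunigung: a(t) = -6. Mit ∫a(t)dt und Anwendung von v(0) = -4, finden wir v(t) = -6·t - 4. Mit v(t) = -6·t - 4 und Einsetzen von t = 2, finden wir v = -16.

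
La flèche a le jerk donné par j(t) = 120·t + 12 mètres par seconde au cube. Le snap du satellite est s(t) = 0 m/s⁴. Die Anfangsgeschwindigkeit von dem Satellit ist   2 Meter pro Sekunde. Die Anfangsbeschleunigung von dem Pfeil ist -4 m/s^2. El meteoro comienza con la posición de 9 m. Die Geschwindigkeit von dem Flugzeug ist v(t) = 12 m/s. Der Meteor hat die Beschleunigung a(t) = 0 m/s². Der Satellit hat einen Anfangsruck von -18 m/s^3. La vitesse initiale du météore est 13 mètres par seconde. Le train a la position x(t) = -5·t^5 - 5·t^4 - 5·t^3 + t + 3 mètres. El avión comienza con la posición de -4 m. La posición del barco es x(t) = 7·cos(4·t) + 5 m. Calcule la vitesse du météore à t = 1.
Pour résoudre ceci, nous devons prendre 1 primitive de notre équation de l'accélération a(t) = 0. En prenant ∫a(t)dt et en appliquant v(0) = 13, nous trouvons v(t) = 13. En utilisant v(t) = 13 et en substituant t = 1, nous trouvons v = 13.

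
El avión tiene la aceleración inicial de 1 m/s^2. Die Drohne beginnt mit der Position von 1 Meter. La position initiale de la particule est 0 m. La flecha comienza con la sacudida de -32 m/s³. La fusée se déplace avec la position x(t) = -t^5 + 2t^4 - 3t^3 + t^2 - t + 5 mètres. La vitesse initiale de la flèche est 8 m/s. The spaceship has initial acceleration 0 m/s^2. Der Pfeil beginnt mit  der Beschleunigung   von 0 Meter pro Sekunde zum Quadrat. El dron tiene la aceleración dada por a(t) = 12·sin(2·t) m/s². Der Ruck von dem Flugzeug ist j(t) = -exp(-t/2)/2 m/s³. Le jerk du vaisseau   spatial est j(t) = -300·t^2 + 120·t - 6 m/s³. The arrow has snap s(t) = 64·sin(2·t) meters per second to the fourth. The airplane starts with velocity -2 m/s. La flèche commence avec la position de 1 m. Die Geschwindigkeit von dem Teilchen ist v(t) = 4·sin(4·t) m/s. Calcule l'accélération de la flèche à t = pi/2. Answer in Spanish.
Partiendo del snap s(t) = 64·sin(2·t), tomamos 2 antiderivadas. La antiderivada del snap es la sacudida. Usando j(0) = -32, obtenemos j(t) = -32·cos(2·t). La integral de la sacudida es la aceleración. Usando a(0) = 0, obtenemos a(t) = -16·sin(2·t). Usando a(t) = -16·sin(2·t) y sustituyendo t = pi/2, encontramos a = 0.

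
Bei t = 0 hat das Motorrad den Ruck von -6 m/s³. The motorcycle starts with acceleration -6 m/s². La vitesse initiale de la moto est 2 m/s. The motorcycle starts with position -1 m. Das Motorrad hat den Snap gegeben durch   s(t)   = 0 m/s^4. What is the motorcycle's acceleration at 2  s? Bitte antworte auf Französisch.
Nous devons trouver la primitive de notre équation du snap s(t) = 0 2 fois. La primitive du snap est le jerk. En utilisant j(0) = -6, nous obtenons j(t) = -6. La primitive du jerk, avec a(0) = -6, donne l'accélération: a(t) = -6·t - 6. Nous avons l'accélération a(t) = -6·t - 6. En substituant t = 2: a(2) = -18.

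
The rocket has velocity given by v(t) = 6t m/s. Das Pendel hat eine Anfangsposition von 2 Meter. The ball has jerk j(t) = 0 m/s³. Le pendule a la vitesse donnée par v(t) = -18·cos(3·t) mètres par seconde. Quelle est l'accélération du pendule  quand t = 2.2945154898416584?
En partant de la vitesse v(t) = -18·cos(3·t), nous prenons 1 dérivée. En dérivant la vitesse, nous obtenons l'accélération: a(t) = 54·sin(3·t). De l'équation de l'accélération a(t) = 54·sin(3·t), nous substituons t = 2.2945154898416584 pour obtenir a = 30.5067879023121.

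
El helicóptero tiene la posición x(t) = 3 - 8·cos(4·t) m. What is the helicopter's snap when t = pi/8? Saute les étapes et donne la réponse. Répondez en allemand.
Die Antwort ist 0.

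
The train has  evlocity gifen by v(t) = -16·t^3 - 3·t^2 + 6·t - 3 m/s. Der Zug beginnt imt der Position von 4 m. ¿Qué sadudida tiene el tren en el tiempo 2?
Debemos derivar nuestra ecuación de la velocidad v(t) = -16·t^3 - 3·t^2 + 6·t - 3 2 veces. Derivando la velocidad, obtenemos la aceleración: a(t) = -48·t^2 - 6·t + 6. Tomando d/dt de a(t), encontramos j(t) = -96·t - 6. De la ecuación de la sacudida j(t) = -96·t - 6, sustituimos t = 2 para obtener j = -198.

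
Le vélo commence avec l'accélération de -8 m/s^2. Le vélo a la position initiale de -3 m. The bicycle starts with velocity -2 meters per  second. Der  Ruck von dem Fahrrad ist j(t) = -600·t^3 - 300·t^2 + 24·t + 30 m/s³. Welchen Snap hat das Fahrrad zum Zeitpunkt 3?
Um dies zu lösen, müssen wir 1 Ableitung unserer Gleichung für den Ruck j(t) = -600·t^3 - 300·t^2 + 24·t + 30 nehmen. Mit d/dt von j(t) finden wir s(t) = -1800·t^2 - 600·t + 24. Wir haben den Snap s(t) = -1800·t^2 - 600·t + 24. Durch Einsetzen von t = 3: s(3) = -17976.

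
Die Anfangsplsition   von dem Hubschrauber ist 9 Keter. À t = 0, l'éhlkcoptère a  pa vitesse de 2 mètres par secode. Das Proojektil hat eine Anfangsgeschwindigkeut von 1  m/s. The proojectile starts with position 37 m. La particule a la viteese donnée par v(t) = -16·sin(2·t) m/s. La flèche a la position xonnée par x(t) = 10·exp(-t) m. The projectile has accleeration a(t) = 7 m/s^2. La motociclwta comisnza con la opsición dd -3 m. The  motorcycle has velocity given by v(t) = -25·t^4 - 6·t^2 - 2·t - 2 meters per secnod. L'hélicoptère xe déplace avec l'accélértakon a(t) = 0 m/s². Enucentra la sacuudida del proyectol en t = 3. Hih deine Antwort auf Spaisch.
Partiendo de la aceleración a(t) = 7, tomamos 1 derivada. Tomando d/dt de a(t), encontramos j(t) = 0. Usando j(t) = 0 y sustituyendo t = 3, encontramos j = 0.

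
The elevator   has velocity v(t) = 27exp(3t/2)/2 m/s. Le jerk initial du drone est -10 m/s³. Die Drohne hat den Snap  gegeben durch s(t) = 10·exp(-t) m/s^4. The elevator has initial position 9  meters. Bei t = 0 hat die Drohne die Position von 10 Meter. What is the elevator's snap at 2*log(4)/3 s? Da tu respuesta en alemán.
Um dies zu lösen, müssen wir 3 Ableitungen unserer Gleichung für die Geschwindigkeit v(t) = 27·exp(3·t/2)/2 nehmen. Durch Ableiten von der Geschwindigkeit erhalten wir die Beschleunigung: a(t) = 81·exp(3·t/2)/4. Durch Ableiten von der Beschleunigung erhalten wir den Ruck: j(t) = 243·exp(3·t/2)/8. Die Ableitung von dem Ruck ergibt den Snap: s(t) = 729·exp(3·t/2)/16. Wir haben den Snap s(t) = 729·exp(3·t/2)/16. Durch Einsetzen von t = 2*log(4)/3: s(2*log(4)/3) = 729/4.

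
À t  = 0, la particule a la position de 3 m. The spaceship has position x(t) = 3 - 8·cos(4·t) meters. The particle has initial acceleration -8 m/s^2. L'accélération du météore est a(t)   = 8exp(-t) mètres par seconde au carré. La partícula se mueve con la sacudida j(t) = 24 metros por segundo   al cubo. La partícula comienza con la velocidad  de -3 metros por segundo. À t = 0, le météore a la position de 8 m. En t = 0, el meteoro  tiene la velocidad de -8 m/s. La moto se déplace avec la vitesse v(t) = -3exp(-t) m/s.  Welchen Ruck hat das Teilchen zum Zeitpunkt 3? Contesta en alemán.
Aus der Gleichung für den Ruck j(t) = 24, setzen wir t = 3 ein und erhalten j = 24.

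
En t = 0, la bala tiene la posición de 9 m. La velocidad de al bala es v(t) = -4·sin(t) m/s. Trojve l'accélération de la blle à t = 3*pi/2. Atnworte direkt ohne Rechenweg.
L'accélération à t = 3*pi/2 est a = 0.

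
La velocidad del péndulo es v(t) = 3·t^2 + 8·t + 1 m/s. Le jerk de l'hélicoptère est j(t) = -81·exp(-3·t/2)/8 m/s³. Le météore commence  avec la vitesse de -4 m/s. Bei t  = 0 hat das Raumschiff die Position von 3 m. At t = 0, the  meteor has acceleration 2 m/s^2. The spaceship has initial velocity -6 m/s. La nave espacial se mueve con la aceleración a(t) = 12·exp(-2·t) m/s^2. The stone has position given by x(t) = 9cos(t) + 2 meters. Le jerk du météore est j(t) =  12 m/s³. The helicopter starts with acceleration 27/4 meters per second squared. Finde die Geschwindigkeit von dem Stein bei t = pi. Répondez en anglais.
We must differentiate our position equation x(t) = 9·cos(t) + 2 1 time. Taking d/dt of x(t), we find v(t) = -9·sin(t). Using v(t) = -9·sin(t) and substituting t = pi, we find v = 0.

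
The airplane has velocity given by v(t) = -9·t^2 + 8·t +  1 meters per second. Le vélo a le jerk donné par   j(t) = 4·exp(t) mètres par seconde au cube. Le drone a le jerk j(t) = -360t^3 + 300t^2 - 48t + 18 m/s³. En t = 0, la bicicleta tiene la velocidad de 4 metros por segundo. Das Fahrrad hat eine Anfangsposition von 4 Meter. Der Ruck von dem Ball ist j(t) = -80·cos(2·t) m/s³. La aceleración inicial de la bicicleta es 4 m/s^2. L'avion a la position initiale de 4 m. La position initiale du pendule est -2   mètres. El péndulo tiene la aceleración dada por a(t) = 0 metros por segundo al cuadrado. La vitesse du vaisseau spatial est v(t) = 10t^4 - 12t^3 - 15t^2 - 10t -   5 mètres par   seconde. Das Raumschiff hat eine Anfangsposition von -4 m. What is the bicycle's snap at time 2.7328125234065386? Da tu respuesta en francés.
Nous devons dériver notre équation du jerk j(t) = 4·exp(t) 1 fois. En dérivant le jerk, nous obtenons le snap: s(t) = 4·exp(t). En utilisant s(t) = 4·exp(t) et en substituant t = 2.7328125234065386, nous trouvons s = 61.5042872968397.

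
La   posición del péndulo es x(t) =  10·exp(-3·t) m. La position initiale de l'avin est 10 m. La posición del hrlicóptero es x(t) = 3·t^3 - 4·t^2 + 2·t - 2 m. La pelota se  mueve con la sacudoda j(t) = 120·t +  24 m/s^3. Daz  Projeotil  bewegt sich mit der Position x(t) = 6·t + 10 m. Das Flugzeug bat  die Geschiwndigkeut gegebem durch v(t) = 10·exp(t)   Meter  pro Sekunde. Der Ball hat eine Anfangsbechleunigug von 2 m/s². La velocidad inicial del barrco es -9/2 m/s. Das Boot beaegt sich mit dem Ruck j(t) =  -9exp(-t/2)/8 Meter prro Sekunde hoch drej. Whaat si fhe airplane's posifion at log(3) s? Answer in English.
We need to integrate our velocity equation v(t) = 10·exp(t) 1 time. The integral of velocity, with x(0) = 10, gives position: x(t) = 10·exp(t). We have position x(t) = 10·exp(t). Substituting t = log(3): x(log(3)) = 30.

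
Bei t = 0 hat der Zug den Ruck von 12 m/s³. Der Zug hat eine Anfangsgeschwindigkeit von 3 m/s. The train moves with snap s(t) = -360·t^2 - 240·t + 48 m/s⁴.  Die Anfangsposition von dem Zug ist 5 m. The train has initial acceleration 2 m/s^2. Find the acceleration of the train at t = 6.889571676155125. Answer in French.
En partant du snap s(t) = -360·t^2 - 240·t + 48, nous prenons 2 primitives. En intégrant le snap et en utilisant la condition initiale j(0) = 12, nous obtenons j(t) = -120·t^3 - 120·t^2 + 48·t + 12. En intégrant le jerk et en utilisant la condition initiale a(0) = 2, nous obtenons a(t) = -30·t^4 - 40·t^3 + 24·t^2 + 12·t + 2. Nous avons l'accélération a(t) = -30·t^4 - 40·t^3 + 24·t^2 + 12·t + 2. En substituant t = 6.889571676155125: a(6.889571676155125) = -79448.2055285429.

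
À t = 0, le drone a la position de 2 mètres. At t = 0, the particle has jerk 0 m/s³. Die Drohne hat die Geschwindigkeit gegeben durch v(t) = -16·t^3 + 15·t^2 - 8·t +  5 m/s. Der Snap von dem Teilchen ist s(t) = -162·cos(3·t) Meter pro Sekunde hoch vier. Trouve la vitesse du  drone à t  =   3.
Nous avons la vitesse v(t) = -16·t^3 + 15·t^2 - 8·t + 5. En substituant t = 3: v(3) = -316.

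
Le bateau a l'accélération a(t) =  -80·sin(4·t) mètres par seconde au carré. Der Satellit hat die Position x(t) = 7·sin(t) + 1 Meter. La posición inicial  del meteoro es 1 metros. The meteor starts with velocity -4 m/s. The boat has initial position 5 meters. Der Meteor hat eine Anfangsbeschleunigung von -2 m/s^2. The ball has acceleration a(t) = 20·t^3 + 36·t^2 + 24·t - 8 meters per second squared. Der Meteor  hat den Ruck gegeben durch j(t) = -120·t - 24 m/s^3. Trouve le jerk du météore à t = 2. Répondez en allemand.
Wir haben den Ruck j(t) = -120·t - 24. Durch Einsetzen von t = 2: j(2) = -264.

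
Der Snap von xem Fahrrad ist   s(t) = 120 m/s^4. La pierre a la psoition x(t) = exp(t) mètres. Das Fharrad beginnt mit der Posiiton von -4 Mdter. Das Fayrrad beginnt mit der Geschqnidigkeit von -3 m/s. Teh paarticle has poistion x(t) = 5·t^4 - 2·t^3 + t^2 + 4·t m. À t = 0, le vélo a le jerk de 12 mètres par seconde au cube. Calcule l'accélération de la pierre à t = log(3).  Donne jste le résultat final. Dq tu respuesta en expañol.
a(log(3)) = 3.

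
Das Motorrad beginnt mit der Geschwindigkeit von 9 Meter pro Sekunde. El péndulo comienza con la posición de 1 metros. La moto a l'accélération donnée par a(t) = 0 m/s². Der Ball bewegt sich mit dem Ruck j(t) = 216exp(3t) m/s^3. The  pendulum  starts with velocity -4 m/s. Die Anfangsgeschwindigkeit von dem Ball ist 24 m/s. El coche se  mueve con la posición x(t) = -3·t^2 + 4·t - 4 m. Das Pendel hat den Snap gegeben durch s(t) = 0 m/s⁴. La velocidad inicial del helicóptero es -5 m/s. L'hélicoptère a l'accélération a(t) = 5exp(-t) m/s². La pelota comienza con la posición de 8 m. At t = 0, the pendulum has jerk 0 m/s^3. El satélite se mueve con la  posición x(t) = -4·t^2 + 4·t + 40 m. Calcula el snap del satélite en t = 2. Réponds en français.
En partant de la position x(t) = -4·t^2 + 4·t + 40, nous prenons 4 dérivées. En dérivant la position, nous obtenons la vitesse: v(t) = 4 - 8·t. La dérivée de la vitesse donne l'accélération: a(t) = -8. En prenant d/dt de a(t), nous trouvons j(t) = 0. La dérivée du jerk donne le snap: s(t) = 0. Nous avons le snap s(t) = 0. En substituant t = 2: s(2) = 0.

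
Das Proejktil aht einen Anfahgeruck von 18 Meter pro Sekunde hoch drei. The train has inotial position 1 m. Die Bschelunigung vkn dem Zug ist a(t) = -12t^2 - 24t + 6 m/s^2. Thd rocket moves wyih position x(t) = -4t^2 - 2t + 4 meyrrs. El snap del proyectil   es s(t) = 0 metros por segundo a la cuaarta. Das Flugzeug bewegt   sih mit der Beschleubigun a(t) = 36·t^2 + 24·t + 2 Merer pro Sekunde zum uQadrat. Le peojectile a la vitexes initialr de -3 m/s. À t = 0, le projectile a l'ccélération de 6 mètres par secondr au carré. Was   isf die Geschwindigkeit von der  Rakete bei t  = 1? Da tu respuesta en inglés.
To solve this, we need to take 1 derivative of our position equation x(t) = -4·t^2 - 2·t + 4. Differentiating position, we get velocity: v(t) = -8·t - 2. Using v(t) = -8·t - 2 and substituting t = 1, we find v = -10.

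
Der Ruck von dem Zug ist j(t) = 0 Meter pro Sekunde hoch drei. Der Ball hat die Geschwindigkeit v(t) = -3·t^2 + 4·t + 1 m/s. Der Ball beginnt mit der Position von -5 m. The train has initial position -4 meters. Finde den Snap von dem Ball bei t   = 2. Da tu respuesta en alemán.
Wir müssen unsere Gleichung für die Geschwindigkeit v(t) = -3·t^2 + 4·t + 1 3-mal ableiten. Die Ableitung von der Geschwindigkeit ergibt die Beschleunigung: a(t) = 4 - 6·t. Die Ableitung von der Beschleunigung ergibt den Ruck: j(t) = -6. Mit d/dt von j(t) finden wir s(t) = 0. Mit s(t) = 0 und Einsetzen von t = 2, finden wir s = 0.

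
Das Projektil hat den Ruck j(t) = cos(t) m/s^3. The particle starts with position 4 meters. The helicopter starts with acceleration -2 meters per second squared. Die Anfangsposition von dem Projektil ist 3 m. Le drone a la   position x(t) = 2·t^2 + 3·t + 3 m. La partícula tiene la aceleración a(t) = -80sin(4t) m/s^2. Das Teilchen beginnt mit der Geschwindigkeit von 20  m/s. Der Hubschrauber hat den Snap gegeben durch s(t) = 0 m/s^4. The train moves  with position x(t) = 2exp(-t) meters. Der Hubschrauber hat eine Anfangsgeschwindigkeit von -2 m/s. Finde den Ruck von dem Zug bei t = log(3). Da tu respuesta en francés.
En partant de la position x(t) = 2·exp(-t), nous prenons 3 dérivées. La dérivée de la position donne la vitesse: v(t) = -2·exp(-t). En prenant d/dt de v(t), nous trouvons a(t) = 2·exp(-t). En prenant d/dt de a(t), nous trouvons j(t) = -2·exp(-t). En utilisant j(t) = -2·exp(-t) et en substituant t = log(3), nous trouvons j = -2/3.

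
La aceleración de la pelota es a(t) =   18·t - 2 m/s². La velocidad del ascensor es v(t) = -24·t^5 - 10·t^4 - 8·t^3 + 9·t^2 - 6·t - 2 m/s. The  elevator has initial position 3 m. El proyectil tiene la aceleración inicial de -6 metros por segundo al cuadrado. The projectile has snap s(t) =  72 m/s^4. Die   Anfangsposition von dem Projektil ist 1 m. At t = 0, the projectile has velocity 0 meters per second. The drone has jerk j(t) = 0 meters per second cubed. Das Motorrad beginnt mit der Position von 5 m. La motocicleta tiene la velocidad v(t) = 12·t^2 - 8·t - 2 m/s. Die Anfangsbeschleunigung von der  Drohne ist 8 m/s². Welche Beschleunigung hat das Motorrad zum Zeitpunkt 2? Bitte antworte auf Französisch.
En partant de la vitesse v(t) = 12·t^2 - 8·t - 2, nous prenons 1 dérivée. La dérivée de la vitesse donne l'accélération: a(t) = 24·t - 8. De l'équation de l'accélération a(t) = 24·t - 8, nous substituons t = 2 pour obtenir a = 40.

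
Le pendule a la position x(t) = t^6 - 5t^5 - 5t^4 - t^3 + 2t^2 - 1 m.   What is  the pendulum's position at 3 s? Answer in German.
Wir haben die Position x(t) = t^6 - 5·t^5 - 5·t^4 - t^3 + 2·t^2 - 1. Durch Einsetzen von t = 3: x(3) = -901.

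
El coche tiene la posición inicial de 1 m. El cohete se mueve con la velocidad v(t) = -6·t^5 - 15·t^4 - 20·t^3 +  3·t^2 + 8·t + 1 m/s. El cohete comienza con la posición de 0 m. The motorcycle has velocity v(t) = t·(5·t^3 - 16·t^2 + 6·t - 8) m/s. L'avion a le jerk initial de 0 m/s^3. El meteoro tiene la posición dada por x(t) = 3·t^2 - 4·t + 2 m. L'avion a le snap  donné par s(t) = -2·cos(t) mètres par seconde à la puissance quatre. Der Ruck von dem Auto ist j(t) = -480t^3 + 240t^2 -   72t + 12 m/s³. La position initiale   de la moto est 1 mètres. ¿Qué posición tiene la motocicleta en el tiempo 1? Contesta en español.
Partiendo de la velocidad v(t) = t·(5·t^3 - 16·t^2 + 6·t - 8), tomamos 1 antiderivada. La integral de la velocidad, con x(0) = 1, da la posición: x(t) = t^5 - 4·t^4 + 2·t^3 - 4·t^2 + 1. De la ecuación de la posición x(t) = t^5 - 4·t^4 + 2·t^3 - 4·t^2 + 1, sustituimos t = 1 para obtener x = -4.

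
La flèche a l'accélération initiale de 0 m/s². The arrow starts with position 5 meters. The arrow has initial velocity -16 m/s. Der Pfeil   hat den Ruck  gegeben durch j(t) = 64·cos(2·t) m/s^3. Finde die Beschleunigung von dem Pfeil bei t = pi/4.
Ausgehend von dem Ruck j(t) = 64·cos(2·t), nehmen wir 1 Integral. Durch Integration von dem Ruck und Verwendung der Anfangsbedingung a(0) = 0, erhalten wir a(t) = 32·sin(2·t). Aus der Gleichung für die Beschleunigung a(t) = 32·sin(2·t), setzen wir t = pi/4 ein und erhalten a = 32.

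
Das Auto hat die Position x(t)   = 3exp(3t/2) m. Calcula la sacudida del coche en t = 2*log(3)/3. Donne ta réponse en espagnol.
Debemos derivar nuestra ecuación de la posición x(t) = 3·exp(3·t/2) 3 veces. Tomando d/dt de x(t), encontramos v(t) = 9·exp(3·t/2)/2. Tomando d/dt de v(t), encontramos a(t) = 27·exp(3·t/2)/4. Tomando d/dt de a(t), encontramos j(t) = 81·exp(3·t/2)/8. Usando j(t) = 81·exp(3·t/2)/8 y sustituyendo t = 2*log(3)/3, encontramos j = 243/8.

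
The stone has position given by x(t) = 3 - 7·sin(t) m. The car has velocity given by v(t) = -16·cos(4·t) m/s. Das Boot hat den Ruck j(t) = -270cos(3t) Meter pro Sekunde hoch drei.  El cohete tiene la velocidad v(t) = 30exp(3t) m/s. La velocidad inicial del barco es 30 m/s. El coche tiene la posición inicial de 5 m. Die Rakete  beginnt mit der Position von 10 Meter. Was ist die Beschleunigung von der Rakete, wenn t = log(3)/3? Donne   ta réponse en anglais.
To solve this, we need to take 1 derivative of our velocity equation v(t) = 30·exp(3·t). Differentiating velocity, we get acceleration: a(t) = 90·exp(3·t). Using a(t) = 90·exp(3·t) and substituting t = log(3)/3, we find a = 270.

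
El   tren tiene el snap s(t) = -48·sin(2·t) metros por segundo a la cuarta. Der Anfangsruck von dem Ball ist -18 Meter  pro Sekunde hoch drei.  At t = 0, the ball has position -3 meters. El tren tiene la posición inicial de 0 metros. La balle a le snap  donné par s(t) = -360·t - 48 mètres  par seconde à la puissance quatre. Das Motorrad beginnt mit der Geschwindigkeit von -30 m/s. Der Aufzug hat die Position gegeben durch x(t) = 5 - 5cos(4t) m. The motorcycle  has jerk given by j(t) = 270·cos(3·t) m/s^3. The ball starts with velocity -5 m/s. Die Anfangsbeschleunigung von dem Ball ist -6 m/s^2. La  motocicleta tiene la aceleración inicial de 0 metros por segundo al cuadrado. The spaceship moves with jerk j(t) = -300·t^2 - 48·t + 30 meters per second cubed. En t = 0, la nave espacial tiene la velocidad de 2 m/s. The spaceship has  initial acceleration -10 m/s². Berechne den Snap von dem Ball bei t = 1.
Mit s(t) = -360·t - 48 und Einsetzen von t = 1, finden wir s = -408.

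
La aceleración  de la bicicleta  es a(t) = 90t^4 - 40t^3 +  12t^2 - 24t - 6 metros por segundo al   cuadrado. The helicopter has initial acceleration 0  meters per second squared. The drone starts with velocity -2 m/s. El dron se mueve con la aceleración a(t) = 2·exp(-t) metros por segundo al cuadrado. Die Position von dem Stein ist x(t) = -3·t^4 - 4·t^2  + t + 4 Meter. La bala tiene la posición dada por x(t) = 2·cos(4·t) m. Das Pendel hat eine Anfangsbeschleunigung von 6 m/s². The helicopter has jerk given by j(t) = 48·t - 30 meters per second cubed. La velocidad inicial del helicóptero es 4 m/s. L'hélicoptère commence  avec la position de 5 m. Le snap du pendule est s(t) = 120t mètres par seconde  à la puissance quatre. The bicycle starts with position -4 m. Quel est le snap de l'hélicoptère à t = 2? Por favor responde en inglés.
To solve this, we need to take 1 derivative of our jerk equation j(t) = 48·t - 30. Differentiating jerk, we get snap: s(t) = 48. Using s(t) = 48 and substituting t = 2, we find s = 48.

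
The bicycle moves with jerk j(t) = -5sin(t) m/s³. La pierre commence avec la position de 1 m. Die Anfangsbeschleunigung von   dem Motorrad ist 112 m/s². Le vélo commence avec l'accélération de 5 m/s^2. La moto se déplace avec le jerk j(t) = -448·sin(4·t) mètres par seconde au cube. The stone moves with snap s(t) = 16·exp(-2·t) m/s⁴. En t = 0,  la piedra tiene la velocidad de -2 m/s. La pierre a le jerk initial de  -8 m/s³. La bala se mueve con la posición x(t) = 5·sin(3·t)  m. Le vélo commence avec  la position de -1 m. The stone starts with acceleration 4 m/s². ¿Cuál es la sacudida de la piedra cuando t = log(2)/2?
Debemos encontrar la integral de nuestra ecuación del snap s(t) = 16·exp(-2·t) 1 vez. La antiderivada del snap es la sacudida. Usando j(0) = -8, obtenemos j(t) = -8·exp(-2·t). Usando j(t) = -8·exp(-2·t) y sustituyendo t = log(2)/2, encontramos j = -4.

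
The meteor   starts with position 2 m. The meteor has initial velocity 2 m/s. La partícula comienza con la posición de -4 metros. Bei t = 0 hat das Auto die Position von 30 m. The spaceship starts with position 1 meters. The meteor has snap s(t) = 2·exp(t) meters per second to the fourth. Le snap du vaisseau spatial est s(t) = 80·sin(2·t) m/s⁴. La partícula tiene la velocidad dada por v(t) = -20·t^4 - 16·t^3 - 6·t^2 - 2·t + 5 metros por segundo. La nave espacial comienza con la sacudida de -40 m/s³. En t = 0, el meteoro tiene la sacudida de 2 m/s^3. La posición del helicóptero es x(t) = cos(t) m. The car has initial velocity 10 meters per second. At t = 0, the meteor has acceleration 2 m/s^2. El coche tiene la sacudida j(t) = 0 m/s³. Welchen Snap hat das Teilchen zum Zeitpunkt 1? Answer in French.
Pour résoudre ceci, nous devons prendre 3 dérivées de notre équation de la vitesse v(t) = -20·t^4 - 16·t^3 - 6·t^2 - 2·t + 5. La dérivée de la vitesse donne l'accélération: a(t) = -80·t^3 - 48·t^2 - 12·t - 2. En prenant d/dt de a(t), nous trouvons j(t) = -240·t^2 - 96·t - 12. La dérivée du jerk donne le snap: s(t) = -480·t - 96. Nous avons le snap s(t) = -480·t - 96. En substituant t = 1: s(1) = -576.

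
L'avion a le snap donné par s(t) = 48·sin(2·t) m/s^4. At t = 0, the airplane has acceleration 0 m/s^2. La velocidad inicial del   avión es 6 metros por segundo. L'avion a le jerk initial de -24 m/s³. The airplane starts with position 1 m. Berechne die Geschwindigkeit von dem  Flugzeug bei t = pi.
Um dies zu lösen, müssen wir 3 Stammfunktionen unserer Gleichung für den Snap s(t) = 48·sin(2·t) finden. Durch Integration von dem Snap und Verwendung der Anfangsbedingung j(0) = -24, erhalten wir j(t) = -24·cos(2·t). Mit ∫j(t)dt und Anwendung von a(0) = 0, finden wir a(t) = -12·sin(2·t). Mit ∫a(t)dt und Anwendung von v(0) = 6, finden wir v(t) = 6·cos(2·t). Wir haben die Geschwindigkeit v(t) = 6·cos(2·t). Durch Einsetzen von t = pi: v(pi) = 6.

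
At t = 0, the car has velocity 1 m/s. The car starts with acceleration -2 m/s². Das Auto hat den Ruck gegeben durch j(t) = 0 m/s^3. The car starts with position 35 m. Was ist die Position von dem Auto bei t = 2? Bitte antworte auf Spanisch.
Para resolver esto, necesitamos tomar 3 integrales de nuestra ecuación de la sacudida j(t) = 0. La integral de la sacudida, con a(0) = -2, da la aceleración: a(t) = -2. La antiderivada de la aceleración es la velocidad. Usando v(0) = 1, obtenemos v(t) = 1 - 2·t. La antiderivada de la velocidad, con x(0) = 35, da la posición: x(t) = -t^2 + t + 35. De la ecuación de la posición x(t) = -t^2 + t + 35, sustituimos t = 2 para obtener x = 33.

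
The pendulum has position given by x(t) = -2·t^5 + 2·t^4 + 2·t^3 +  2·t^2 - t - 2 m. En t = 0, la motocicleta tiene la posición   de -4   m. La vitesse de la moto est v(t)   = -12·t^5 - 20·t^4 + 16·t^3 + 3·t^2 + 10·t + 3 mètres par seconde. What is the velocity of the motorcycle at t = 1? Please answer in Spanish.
Usando v(t) = -12·t^5 - 20·t^4 + 16·t^3 + 3·t^2 + 10·t + 3 y sustituyendo t = 1, encontramos v = 0.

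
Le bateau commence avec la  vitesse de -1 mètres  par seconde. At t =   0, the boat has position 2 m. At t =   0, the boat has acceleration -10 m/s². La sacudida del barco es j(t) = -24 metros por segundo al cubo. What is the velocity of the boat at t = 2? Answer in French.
Nous devons intégrer notre équation du jerk j(t) = -24 2 fois. L'intégrale du jerk est l'accélération. En utilisant a(0) = -10, nous obtenons a(t) = -24·t - 10. En intégrant l'accélération et en utilisant la condition initiale v(0) = -1, nous obtenons v(t) = -12·t^2 - 10·t - 1. Nous avons la vitesse v(t) = -12·t^2 - 10·t - 1. En substituant t = 2: v(2) = -69.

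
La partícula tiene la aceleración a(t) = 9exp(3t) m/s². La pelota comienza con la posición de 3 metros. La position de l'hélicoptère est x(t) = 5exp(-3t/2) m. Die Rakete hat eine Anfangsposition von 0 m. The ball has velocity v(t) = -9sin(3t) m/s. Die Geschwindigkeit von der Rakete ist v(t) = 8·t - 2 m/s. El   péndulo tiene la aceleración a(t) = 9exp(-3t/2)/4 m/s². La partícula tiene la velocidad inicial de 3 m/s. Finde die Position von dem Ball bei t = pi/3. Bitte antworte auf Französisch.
Pour résoudre ceci, nous devons prendre 1 primitive de notre équation de la vitesse v(t) = -9·sin(3·t). L'intégrale de la vitesse est la position. En utilisant x(0) = 3, nous obtenons x(t) = 3·cos(3·t). De l'équation de la position x(t) = 3·cos(3·t), nous substituons t = pi/3 pour obtenir x = -3.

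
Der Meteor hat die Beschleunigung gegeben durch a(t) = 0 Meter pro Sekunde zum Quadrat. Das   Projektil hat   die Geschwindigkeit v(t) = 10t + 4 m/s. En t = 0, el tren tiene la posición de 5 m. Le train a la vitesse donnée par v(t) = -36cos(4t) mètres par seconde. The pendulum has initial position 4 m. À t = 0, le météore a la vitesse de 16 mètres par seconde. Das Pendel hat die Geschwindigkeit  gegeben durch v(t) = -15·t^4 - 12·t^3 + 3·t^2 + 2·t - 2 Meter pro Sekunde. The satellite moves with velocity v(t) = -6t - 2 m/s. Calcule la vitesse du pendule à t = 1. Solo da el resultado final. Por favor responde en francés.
v(1) = -24.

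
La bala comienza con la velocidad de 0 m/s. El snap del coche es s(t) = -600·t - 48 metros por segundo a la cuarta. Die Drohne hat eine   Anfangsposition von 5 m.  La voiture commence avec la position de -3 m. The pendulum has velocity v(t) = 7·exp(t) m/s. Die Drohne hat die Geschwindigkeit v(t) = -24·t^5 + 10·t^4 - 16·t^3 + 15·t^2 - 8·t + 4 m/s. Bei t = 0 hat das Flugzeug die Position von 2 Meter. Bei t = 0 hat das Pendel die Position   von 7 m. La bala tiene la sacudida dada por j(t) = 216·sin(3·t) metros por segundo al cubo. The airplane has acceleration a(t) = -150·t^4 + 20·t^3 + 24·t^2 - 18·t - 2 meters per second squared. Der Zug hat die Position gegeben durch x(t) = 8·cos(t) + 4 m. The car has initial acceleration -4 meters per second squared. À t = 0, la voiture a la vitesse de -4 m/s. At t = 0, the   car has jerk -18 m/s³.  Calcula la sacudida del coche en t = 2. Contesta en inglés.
We need to integrate our snap equation s(t) = -600·t - 48 1 time. Taking ∫s(t)dt and applying j(0) = -18, we find j(t) = -300·t^2 - 48·t - 18. From the given jerk equation j(t) = -300·t^2 - 48·t - 18, we substitute t = 2 to get j = -1314.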